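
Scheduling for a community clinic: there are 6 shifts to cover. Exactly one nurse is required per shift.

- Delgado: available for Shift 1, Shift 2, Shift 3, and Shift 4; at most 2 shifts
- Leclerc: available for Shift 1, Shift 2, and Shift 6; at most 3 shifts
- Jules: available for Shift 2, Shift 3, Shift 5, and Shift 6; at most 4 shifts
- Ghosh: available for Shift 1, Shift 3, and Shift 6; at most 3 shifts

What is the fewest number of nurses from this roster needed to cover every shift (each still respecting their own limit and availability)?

2

6 slots to fill and no one can take more than 4, so at least ⌈6/4⌉ = 2 nurses are needed.
Delgado and Jules alone can cover everything: Shift 1→Delgado, Shift 2→Jules, Shift 3→Jules, Shift 4→Delgado, Shift 5→Jules, Shift 6→Jules.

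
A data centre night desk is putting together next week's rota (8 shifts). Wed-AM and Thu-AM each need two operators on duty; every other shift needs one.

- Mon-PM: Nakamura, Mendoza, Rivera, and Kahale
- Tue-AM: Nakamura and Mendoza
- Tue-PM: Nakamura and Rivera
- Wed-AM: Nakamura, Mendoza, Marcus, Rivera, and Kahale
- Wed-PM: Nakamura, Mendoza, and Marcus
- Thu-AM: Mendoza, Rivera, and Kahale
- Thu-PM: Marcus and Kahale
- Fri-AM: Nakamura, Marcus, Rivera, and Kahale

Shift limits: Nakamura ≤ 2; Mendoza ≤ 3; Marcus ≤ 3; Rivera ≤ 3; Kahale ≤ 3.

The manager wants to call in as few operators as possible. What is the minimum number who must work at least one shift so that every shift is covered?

10 slots to fill and no one can take more than 3, so at least ⌈10/3⌉ = 4 operators are needed.
Nakamura, Mendoza, Marcus, and Rivera alone can cover everything: Mon-PM→Mendoza, Tue-AM→Nakamura, Tue-PM→Nakamura, Wed-AM→Marcus+Rivera, Wed-PM→Mendoza, Thu-AM→Mendoza+Rivera, Thu-PM→Marcus, Fri-AM→Marcus.

4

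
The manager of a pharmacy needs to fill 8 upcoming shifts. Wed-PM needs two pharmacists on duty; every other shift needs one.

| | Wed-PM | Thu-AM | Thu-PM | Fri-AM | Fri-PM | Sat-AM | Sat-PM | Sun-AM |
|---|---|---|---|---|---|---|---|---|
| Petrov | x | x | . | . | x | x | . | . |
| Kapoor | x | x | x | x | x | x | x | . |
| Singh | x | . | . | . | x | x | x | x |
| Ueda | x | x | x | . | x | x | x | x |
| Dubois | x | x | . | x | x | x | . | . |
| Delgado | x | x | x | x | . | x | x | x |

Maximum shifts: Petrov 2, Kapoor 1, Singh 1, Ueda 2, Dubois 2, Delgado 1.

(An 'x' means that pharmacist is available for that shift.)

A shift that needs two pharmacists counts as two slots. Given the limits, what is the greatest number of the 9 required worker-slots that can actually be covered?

9

Total capacity across all pharmacists is 2+1+1+2+2+1 = 9, and 9 slots are needed, so at most 9 can be filled.
An assignment achieving 9: Wed-PM→Ueda+Dubois, Thu-AM→Petrov, Thu-PM→Kapoor, Fri-AM→Dubois, Fri-PM→Petrov, Sat-AM→Delgado, Sat-PM→Ueda, Sun-AM→Singh.
Loads: Petrov 2/2, Kapoor 1/1, Singh 1/1, Ueda 2/2, Dubois 2/2, Delgado 1/1.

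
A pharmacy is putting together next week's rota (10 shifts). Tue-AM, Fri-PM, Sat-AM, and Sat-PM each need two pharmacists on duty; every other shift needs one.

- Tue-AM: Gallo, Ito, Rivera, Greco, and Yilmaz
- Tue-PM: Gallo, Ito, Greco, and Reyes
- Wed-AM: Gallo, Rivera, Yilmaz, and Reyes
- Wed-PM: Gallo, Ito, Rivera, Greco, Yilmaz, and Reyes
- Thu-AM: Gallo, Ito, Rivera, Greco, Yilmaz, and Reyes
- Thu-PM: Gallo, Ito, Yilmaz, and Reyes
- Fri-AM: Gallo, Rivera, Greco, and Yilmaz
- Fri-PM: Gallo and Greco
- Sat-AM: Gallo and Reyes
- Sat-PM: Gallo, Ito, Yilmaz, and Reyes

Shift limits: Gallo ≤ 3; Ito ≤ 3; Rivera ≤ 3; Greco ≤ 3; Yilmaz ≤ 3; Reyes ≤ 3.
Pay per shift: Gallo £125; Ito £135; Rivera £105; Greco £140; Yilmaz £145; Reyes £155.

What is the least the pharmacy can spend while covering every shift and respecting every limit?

Fri-PM can only be covered by Gallo and Greco, so that assignment is forced.
Sat-AM can only be covered by Gallo and Reyes, so that assignment is forced.
Picking the cheapest available pharmacist for each shift independently would cost £1705, but that ignores the shift limits.
An optimal schedule: Tue-AM→Ito+Greco, Tue-PM→Gallo, Wed-AM→Rivera, Wed-PM→Rivera, Thu-AM→Greco, Thu-PM→Ito, Fri-AM→Rivera, Fri-PM→Gallo+Greco, Sat-AM→Gallo+Reyes, Sat-PM→Ito+Yilmaz.
Total: 135 + 140 + 125 + 105 + 105 + 140 + 135 + 105 + 125 + 140 + 125 + 155 + 135 + 145 = £1815.

£1815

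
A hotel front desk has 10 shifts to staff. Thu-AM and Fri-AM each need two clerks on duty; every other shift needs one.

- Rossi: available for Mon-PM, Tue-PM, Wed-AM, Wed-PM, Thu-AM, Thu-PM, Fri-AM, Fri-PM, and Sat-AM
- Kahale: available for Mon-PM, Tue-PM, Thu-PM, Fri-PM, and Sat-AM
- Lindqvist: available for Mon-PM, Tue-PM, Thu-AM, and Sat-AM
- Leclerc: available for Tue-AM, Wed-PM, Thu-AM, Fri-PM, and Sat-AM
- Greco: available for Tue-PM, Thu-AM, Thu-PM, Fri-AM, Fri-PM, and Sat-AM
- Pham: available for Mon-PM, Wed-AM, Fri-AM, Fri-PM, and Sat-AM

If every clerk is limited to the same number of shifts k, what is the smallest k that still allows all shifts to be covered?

2

With 6 clerks and 12 worker-slots to fill, someone must work at least ⌈12/6⌉ = 2 shifts, so k ≥ 2.
k = 2 works: Mon-PM→Kahale, Tue-AM→Leclerc, Tue-PM→Lindqvist, Wed-AM→Rossi, Wed-PM→Rossi, Thu-AM→Lindqvist+Greco, Thu-PM→Kahale, Fri-AM→Greco+Pham, Fri-PM→Leclerc, Sat-AM→Pham.
Loads: Rossi 2, Kahale 2, Lindqvist 2, Leclerc 2, Greco 2, Pham 2 — all ≤ 2.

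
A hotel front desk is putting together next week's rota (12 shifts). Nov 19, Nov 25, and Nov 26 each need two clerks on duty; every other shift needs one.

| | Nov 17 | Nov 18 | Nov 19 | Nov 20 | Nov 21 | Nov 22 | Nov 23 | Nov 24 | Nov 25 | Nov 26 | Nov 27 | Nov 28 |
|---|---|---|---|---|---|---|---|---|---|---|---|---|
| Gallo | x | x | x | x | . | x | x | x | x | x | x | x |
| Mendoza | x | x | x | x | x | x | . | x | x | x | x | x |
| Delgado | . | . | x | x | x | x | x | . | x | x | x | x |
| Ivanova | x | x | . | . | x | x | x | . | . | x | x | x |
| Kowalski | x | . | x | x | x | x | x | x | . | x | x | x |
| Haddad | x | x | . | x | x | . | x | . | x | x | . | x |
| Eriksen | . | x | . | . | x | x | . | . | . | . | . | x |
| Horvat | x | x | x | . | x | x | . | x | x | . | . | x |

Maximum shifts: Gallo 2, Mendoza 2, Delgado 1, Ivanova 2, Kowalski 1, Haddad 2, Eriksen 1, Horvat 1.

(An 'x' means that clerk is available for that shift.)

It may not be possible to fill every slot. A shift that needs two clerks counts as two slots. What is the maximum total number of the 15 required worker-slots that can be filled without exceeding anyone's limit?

Total capacity across all clerks is 2+2+1+2+1+2+1+1 = 12, and 15 slots are needed, so at most 12 can be filled.
An assignment achieving 12: Nov 17→Ivanova, Nov 18→Haddad, Nov 19→Gallo+Mendoza, Nov 20→Mendoza, Nov 21→Eriksen, Nov 23→Delgado, Nov 24→Gallo, Nov 25→Haddad+Horvat, Nov 26→Kowalski, Nov 27→Ivanova.
Loads: Gallo 2/2, Mendoza 2/2, Delgado 1/1, Ivanova 2/2, Kowalski 1/1, Haddad 2/2, Eriksen 1/1, Horvat 1/1.

12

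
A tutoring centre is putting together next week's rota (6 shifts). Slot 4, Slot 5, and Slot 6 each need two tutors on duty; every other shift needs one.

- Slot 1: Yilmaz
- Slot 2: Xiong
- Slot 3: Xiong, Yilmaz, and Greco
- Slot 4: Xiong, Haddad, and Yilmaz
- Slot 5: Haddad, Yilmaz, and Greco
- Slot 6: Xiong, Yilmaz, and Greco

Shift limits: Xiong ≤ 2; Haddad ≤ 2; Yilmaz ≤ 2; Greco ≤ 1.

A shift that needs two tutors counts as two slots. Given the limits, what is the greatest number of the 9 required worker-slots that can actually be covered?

Total capacity across all tutors is 2+2+2+1 = 7, and 9 slots are needed, so at most 7 can be filled.
An assignment achieving 7: Slot 1→Yilmaz, Slot 2→Xiong, Slot 3→Xiong, Slot 4→Haddad+Yilmaz, Slot 5→Haddad+Greco.
Loads: Xiong 2/2, Haddad 2/2, Yilmaz 2/2, Greco 1/1.

7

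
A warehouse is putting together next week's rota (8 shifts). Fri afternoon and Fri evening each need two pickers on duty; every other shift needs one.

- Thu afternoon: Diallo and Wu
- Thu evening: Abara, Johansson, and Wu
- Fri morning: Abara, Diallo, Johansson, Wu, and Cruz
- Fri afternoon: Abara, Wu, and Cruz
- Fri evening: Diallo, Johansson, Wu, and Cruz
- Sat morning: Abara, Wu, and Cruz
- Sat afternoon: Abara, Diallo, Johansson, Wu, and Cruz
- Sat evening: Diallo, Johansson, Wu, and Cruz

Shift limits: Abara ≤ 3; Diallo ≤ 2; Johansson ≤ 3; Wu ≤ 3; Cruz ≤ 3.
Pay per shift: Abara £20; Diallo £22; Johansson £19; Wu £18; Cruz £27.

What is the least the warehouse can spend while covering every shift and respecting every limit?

£193

Picking the cheapest available picker for each shift independently would cost £183, but that ignores the shift limits.
An optimal schedule: Thu afternoon→Wu, Thu evening→Wu, Fri morning→Johansson, Fri afternoon→Wu+Abara, Fri evening→Johansson+Diallo, Sat morning→Abara, Sat afternoon→Abara, Sat evening→Johansson.
Total: 18 + 18 + 19 + 18 + 20 + 19 + 22 + 20 + 20 + 19 = £193.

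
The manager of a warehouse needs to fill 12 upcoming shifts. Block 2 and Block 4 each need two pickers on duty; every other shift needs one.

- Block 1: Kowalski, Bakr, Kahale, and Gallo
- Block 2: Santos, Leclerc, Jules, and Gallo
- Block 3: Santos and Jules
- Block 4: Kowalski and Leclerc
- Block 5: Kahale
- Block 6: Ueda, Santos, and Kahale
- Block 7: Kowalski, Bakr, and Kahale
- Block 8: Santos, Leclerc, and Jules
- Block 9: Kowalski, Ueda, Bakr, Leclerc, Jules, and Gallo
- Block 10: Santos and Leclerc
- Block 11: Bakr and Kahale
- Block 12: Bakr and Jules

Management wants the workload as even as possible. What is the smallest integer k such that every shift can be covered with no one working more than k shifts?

With 8 pickers and 14 worker-slots to fill, someone must work at least ⌈14/8⌉ = 2 shifts, so k ≥ 2.
k = 2 works: Block 1→Kahale, Block 2→Jules+Gallo, Block 3→Santos, Block 4→Kowalski+Leclerc, Block 5→Kahale, Block 6→Ueda, Block 7→Kowalski, Block 8→Leclerc, Block 9→Ueda, Block 10→Santos, Block 11→Bakr, Block 12→Bakr.
Loads: Kowalski 2, Ueda 2, Santos 2, Bakr 2, Kahale 2, Leclerc 2, Jules 1, Gallo 1 — all ≤ 2.

2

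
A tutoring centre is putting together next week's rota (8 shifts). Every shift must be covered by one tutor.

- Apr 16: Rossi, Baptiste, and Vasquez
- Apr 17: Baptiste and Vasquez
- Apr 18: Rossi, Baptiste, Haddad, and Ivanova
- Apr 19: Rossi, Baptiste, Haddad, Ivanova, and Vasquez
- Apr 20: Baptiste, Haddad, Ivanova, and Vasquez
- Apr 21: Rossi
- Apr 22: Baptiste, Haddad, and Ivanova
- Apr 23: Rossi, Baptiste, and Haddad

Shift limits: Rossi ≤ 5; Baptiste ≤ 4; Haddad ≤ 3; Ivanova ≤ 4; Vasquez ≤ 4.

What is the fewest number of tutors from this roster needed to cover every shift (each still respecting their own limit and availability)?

8 slots to fill and no one can take more than 5, so at least ⌈8/5⌉ = 2 tutors are needed.
Rossi and Baptiste alone can cover everything: Apr 16→Rossi, Apr 17→Baptiste, Apr 18→Rossi, Apr 19→Rossi, Apr 20→Baptiste, Apr 21→Rossi, Apr 22→Baptiste, Apr 23→Rossi.

2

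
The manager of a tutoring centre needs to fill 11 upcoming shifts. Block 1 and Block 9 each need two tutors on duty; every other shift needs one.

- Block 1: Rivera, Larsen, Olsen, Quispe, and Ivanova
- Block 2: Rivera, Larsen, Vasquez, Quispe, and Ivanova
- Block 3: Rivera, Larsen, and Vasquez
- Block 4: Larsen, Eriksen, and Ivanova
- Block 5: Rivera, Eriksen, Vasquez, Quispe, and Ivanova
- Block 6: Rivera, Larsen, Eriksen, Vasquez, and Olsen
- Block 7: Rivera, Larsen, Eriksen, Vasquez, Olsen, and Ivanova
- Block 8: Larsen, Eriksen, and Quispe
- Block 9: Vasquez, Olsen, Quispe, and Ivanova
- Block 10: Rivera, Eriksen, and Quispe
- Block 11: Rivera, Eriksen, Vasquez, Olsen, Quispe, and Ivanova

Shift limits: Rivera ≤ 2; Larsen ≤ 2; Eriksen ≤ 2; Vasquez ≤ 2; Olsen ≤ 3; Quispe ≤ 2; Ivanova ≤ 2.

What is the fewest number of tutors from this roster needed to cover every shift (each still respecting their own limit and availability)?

6

13 slots to fill and no one can take more than 3, so at least ⌈13/3⌉ = 5 tutors are needed.
Any 5 tutors together have capacity at most 3+2+2+2+2 = 11 < 13 slots, so 5 can never suffice.
Rivera, Larsen, Eriksen, Vasquez, Olsen, and Quispe alone can cover everything: Block 1→Olsen+Quispe, Block 2→Vasquez, Block 3→Rivera, Block 4→Larsen, Block 5→Eriksen, Block 6→Eriksen, Block 7→Olsen, Block 8→Larsen, Block 9→Vasquez+Olsen, Block 10→Rivera, Block 11→Quispe.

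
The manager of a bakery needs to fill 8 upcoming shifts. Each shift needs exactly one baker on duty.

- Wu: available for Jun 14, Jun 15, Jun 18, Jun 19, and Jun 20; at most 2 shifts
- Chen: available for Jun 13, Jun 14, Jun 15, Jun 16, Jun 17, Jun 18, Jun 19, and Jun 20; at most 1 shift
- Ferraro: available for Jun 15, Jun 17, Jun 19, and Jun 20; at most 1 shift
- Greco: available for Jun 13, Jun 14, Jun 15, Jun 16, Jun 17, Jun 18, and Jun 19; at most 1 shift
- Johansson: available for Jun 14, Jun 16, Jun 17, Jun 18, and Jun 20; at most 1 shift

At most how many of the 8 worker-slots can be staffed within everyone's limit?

Total capacity across all bakers is 2+1+1+1+1 = 6, and 8 slots are needed, so at most 6 can be filled.
An assignment achieving 6: Jun 13→Chen, Jun 14→Wu, Jun 15→Wu, Jun 16→Greco, Jun 17→Ferraro, Jun 18→Johansson.
Loads: Wu 2/2, Chen 1/1, Ferraro 1/1, Greco 1/1, Johansson 1/1.

6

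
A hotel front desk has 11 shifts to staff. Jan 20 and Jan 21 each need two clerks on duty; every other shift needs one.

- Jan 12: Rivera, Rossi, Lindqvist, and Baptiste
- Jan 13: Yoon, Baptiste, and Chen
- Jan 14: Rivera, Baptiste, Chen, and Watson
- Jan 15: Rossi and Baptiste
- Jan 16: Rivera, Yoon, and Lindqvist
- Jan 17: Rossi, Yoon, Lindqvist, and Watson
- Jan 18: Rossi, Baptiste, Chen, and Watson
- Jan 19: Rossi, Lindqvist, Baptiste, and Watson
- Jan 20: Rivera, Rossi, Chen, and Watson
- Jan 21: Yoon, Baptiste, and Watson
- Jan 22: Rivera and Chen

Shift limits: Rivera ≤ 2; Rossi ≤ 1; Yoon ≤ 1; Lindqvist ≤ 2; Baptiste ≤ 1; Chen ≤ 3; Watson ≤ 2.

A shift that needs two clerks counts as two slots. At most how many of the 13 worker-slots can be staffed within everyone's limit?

Total capacity across all clerks is 2+1+1+2+1+3+2 = 12, and 13 slots are needed, so at most 12 can be filled.
An assignment achieving 12: Jan 12→Lindqvist, Jan 13→Yoon, Jan 14→Chen, Jan 15→Rossi, Jan 16→Rivera, Jan 17→Lindqvist, Jan 18→Chen, Jan 19→Watson, Jan 20→Chen, Jan 21→Baptiste+Watson, Jan 22→Rivera.
Loads: Rivera 2/2, Rossi 1/1, Yoon 1/1, Lindqvist 2/2, Baptiste 1/1, Chen 3/3, Watson 2/2.

12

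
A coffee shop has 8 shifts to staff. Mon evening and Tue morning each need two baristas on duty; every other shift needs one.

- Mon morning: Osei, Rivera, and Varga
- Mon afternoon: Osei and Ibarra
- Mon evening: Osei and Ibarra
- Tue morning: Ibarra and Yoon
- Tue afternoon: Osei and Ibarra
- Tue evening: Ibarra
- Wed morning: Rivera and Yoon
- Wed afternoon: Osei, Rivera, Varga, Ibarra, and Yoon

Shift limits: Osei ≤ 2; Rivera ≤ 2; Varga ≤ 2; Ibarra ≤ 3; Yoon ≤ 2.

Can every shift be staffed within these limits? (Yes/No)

No

Total capacity is 11 and 10 slots are needed, so capacity alone doesn't rule it out.
Shifts {Mon afternoon, Mon evening, Tue morning, Tue afternoon, Tue evening} need 7 worker-slots in total, but the baristas available for any of those shifts (Osei, Ibarra, and Yoon) can supply at most 6 among them. So no valid schedule exists.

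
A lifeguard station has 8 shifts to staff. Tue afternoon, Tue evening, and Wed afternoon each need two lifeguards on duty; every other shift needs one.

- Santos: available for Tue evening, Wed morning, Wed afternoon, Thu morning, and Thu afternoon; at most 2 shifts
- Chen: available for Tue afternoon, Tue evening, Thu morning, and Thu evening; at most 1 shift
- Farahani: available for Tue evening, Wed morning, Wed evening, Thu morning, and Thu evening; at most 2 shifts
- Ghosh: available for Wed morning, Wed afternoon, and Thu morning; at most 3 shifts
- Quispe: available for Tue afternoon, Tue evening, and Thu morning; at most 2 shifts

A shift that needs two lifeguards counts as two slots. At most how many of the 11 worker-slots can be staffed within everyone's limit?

Total capacity across all lifeguards is 2+1+2+3+2 = 10, and 11 slots are needed, so at most 10 can be filled.
An assignment achieving 10: Tue afternoon→Chen+Quispe, Tue evening→Quispe, Wed morning→Ghosh, Wed afternoon→Santos+Ghosh, Wed evening→Farahani, Thu morning→Ghosh, Thu afternoon→Santos, Thu evening→Farahani.
Loads: Santos 2/2, Chen 1/1, Farahani 2/2, Ghosh 3/3, Quispe 2/2.

10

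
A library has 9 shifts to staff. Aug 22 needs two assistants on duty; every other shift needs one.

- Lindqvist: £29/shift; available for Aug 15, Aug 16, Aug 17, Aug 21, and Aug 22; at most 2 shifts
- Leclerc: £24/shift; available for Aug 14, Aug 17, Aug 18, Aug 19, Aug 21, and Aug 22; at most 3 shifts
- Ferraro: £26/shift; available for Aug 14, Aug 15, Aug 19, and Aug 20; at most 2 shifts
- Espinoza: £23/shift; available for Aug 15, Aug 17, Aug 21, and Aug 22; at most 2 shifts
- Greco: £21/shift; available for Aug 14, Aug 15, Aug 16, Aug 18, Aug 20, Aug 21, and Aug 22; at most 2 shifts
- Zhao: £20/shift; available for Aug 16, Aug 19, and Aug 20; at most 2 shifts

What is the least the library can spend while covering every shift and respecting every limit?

£226

Picking the cheapest available assistant for each shift independently would cost £211, but that ignores the shift limits.
An optimal schedule: Aug 14→Greco, Aug 15→Ferraro, Aug 16→Zhao, Aug 17→Espinoza, Aug 18→Greco, Aug 19→Leclerc, Aug 20→Zhao, Aug 21→Leclerc, Aug 22→Espinoza+Leclerc.
Total: 21 + 26 + 20 + 23 + 21 + 24 + 20 + 24 + 23 + 24 = £226.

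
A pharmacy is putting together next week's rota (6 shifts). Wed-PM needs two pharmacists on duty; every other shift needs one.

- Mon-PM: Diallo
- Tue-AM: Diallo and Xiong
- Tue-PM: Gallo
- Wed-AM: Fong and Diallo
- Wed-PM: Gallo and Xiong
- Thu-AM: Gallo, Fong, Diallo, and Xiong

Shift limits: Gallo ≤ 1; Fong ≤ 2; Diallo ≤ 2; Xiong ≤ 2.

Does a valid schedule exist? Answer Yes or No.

No

Total capacity is 7 and 7 slots are needed, so capacity alone doesn't rule it out.
Shifts {Tue-PM, Wed-PM} need 3 worker-slots in total, but the pharmacists available for any of those shifts (Gallo and Xiong) can supply at most 2 among them. So no valid schedule exists.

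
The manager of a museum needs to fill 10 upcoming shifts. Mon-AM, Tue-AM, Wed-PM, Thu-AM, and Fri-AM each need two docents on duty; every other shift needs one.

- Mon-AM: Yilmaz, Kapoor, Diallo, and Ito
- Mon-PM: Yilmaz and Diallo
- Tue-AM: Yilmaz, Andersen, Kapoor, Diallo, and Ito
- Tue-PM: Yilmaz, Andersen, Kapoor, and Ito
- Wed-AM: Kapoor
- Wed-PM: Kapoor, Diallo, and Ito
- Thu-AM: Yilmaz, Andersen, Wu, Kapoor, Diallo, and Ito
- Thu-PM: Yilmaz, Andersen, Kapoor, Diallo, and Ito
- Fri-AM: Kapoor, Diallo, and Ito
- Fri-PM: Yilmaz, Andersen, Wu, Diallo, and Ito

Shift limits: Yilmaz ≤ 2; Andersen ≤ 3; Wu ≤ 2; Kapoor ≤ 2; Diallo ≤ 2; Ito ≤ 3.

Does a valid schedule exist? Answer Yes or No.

No

Total capacity is 2+3+2+2+2+3 = 14 but 15 worker-slots are needed — infeasible.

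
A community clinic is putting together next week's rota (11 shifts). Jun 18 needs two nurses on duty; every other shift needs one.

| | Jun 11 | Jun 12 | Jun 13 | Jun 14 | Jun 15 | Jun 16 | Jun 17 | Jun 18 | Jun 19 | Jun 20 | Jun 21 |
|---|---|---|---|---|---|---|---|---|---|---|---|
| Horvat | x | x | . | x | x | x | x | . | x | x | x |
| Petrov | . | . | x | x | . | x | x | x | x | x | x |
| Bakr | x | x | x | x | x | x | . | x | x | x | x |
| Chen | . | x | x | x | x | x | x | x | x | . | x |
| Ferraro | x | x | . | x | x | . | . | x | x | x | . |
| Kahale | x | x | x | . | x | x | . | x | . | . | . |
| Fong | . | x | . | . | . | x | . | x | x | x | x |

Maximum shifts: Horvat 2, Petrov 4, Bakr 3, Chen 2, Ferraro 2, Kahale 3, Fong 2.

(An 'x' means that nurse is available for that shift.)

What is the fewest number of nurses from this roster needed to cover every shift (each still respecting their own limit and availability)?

12 slots to fill and no one can take more than 4, so at least ⌈12/4⌉ = 3 nurses are needed.
Any 3 nurses together have capacity at most 4+3+3 = 10 < 12 slots, so 3 can never suffice.
Horvat, Petrov, Bakr, and Kahale alone can cover everything: Jun 11→Horvat, Jun 12→Bakr, Jun 13→Petrov, Jun 14→Petrov, Jun 15→Kahale, Jun 16→Kahale, Jun 17→Horvat, Jun 18→Petrov+Kahale, Jun 19→Petrov, Jun 20→Bakr, Jun 21→Bakr.

4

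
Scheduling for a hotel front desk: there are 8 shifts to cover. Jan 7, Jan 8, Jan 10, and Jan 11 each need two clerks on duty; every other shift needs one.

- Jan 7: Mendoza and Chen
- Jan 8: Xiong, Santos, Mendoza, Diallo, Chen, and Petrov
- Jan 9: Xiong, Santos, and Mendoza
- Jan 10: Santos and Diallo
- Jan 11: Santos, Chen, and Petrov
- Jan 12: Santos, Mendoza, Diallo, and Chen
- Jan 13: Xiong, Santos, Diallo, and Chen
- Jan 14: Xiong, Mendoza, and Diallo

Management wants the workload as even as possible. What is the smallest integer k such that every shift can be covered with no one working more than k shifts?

With 6 clerks and 12 worker-slots to fill, someone must work at least ⌈12/6⌉ = 2 shifts, so k ≥ 2.
k = 2 works: Jan 7→Mendoza+Chen, Jan 8→Chen+Petrov, Jan 9→Xiong, Jan 10→Santos+Diallo, Jan 11→Santos+Petrov, Jan 12→Mendoza, Jan 13→Diallo, Jan 14→Xiong.
Loads: Xiong 2, Santos 2, Mendoza 2, Diallo 2, Chen 2, Petrov 2 — all ≤ 2.

2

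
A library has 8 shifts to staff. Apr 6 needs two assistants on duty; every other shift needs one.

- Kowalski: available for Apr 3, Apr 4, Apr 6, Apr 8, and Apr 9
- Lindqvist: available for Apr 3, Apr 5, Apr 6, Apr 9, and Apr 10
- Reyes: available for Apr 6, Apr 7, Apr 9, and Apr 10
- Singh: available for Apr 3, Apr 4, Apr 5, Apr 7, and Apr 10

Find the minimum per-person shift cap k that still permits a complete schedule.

3

With 4 assistants and 9 worker-slots to fill, someone must work at least ⌈9/4⌉ = 3 shifts, so k ≥ 3.
k = 3 works: Apr 3→Kowalski, Apr 4→Kowalski, Apr 5→Lindqvist, Apr 6→Lindqvist+Reyes, Apr 7→Reyes, Apr 8→Kowalski, Apr 9→Lindqvist, Apr 10→Reyes.
Loads: Kowalski 3, Lindqvist 3, Reyes 3, Singh 0 — all ≤ 3.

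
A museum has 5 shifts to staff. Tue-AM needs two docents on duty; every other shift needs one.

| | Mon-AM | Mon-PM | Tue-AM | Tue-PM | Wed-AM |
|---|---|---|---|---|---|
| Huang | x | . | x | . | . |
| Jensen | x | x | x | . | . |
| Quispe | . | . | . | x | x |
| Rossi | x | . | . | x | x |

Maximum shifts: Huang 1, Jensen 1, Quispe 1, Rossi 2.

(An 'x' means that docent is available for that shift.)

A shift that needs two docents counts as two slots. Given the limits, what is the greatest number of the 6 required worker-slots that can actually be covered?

Total capacity across all docents is 1+1+1+2 = 5, and 6 slots are needed, so at most 5 can be filled.
An assignment achieving 5: Mon-AM→Rossi, Mon-PM→Jensen, Tue-AM→Huang, Tue-PM→Quispe, Wed-AM→Rossi.
Loads: Huang 1/1, Jensen 1/1, Quispe 1/1, Rossi 2/2.

5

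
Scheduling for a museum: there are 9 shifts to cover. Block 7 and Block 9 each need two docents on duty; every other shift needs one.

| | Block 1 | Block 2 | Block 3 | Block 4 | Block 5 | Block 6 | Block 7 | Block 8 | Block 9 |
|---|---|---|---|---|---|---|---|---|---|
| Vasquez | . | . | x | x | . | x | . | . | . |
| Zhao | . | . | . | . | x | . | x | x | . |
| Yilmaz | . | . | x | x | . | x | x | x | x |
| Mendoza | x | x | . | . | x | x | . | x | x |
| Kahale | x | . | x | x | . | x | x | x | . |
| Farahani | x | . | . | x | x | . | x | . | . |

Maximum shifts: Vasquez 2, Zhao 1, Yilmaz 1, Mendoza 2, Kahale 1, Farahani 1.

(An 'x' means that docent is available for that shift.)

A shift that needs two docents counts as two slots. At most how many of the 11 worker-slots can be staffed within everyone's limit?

8

Total capacity across all docents is 2+1+1+2+1+1 = 8, and 11 slots are needed, so at most 8 can be filled.
An assignment achieving 8: Block 1→Kahale, Block 2→Mendoza, Block 3→Vasquez, Block 4→Vasquez, Block 5→Zhao, Block 7→Farahani, Block 9→Yilmaz+Mendoza.
Loads: Vasquez 2/2, Zhao 1/1, Yilmaz 1/1, Mendoza 2/2, Kahale 1/1, Farahani 1/1.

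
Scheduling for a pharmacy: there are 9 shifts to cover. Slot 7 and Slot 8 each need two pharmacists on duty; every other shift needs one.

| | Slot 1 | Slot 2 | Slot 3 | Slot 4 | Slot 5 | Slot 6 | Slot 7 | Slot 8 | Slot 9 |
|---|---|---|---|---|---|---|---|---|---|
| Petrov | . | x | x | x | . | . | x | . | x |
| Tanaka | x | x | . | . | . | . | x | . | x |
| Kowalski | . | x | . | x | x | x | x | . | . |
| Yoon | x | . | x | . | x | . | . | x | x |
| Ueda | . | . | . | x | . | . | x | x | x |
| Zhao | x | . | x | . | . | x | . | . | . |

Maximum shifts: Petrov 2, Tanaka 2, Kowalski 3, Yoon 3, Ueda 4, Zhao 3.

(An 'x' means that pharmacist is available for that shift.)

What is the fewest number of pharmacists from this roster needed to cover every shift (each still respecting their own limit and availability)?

11 slots to fill and no one can take more than 4, so at least ⌈11/4⌉ = 3 pharmacists are needed.
Any 3 pharmacists together have capacity at most 4+3+3 = 10 < 11 slots, so 3 can never suffice.
Petrov, Kowalski, Yoon, and Ueda alone can cover everything: Slot 1→Yoon, Slot 2→Petrov, Slot 3→Petrov, Slot 4→Ueda, Slot 5→Kowalski, Slot 6→Kowalski, Slot 7→Kowalski+Ueda, Slot 8→Yoon+Ueda, Slot 9→Yoon.

4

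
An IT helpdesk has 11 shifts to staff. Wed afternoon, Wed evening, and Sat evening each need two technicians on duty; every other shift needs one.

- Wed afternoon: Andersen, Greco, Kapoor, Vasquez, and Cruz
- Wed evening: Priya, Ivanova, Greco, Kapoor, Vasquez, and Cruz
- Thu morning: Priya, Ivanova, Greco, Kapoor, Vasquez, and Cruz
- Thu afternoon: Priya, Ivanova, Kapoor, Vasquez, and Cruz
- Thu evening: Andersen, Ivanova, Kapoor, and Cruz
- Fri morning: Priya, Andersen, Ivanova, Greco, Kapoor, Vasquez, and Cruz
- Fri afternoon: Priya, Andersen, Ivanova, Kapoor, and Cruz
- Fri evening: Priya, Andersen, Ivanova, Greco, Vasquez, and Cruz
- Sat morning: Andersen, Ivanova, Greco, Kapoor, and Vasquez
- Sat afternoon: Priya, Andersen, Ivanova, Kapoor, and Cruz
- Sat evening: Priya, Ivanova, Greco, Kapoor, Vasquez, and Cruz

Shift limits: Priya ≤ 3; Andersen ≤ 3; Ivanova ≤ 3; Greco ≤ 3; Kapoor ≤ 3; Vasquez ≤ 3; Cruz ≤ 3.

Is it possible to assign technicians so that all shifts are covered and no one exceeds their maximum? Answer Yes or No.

Yes

One valid schedule: Wed afternoon→Greco+Kapoor, Wed evening→Ivanova+Greco, Thu morning→Ivanova, Thu afternoon→Priya, Thu evening→Andersen, Fri morning→Ivanova, Fri afternoon→Priya, Fri evening→Andersen, Sat morning→Andersen, Sat afternoon→Priya, Sat evening→Greco+Kapoor.
Loads: Priya 3/3, Andersen 3/3, Ivanova 3/3, Greco 3/3, Kapoor 2/3, Vasquez 0/3, Cruz 0/3 — all within limits.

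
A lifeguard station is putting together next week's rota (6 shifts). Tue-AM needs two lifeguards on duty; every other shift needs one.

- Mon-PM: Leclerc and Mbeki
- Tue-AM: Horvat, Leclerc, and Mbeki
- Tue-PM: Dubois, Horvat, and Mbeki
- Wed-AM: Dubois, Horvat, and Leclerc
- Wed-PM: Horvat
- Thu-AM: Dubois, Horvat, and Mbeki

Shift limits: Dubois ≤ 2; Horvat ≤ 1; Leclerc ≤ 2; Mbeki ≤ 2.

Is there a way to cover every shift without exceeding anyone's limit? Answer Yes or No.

Wed-PM can only be covered by Horvat, so that assignment is forced.
One valid schedule: Mon-PM→Leclerc, Tue-AM→Leclerc+Mbeki, Tue-PM→Dubois, Wed-AM→Dubois, Wed-PM→Horvat, Thu-AM→Mbeki.
Loads: Dubois 2/2, Horvat 1/1, Leclerc 2/2, Mbeki 2/2 — all within limits.

Yes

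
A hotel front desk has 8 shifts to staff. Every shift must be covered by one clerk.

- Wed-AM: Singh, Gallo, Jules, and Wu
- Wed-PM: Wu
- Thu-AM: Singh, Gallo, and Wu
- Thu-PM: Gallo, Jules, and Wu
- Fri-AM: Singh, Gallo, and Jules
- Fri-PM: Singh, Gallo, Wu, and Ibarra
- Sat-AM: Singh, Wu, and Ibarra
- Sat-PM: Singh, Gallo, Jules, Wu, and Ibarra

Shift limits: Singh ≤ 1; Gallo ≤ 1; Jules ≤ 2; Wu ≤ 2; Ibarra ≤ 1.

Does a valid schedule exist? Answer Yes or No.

No

Total capacity is 1+1+2+2+1 = 7 but 8 worker-slots are needed — infeasible.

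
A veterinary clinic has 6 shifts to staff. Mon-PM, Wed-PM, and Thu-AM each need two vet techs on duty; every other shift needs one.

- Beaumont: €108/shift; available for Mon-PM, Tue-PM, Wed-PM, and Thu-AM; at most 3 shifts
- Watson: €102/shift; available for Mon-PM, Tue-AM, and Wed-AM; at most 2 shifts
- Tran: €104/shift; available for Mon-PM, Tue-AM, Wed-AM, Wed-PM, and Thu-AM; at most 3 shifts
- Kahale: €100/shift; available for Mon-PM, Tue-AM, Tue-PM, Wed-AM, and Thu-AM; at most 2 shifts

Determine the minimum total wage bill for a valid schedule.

€932

Wed-PM can only be covered by Beaumont and Tran, so that assignment is forced.
Picking the cheapest available vet tech for each shift independently would cost €918, but that ignores the shift limits.
An optimal schedule: Mon-PM→Watson+Tran, Tue-AM→Kahale, Tue-PM→Kahale, Wed-AM→Watson, Wed-PM→Tran+Beaumont, Thu-AM→Tran+Beaumont.
Total: 102 + 104 + 100 + 100 + 102 + 104 + 108 + 104 + 108 = €932.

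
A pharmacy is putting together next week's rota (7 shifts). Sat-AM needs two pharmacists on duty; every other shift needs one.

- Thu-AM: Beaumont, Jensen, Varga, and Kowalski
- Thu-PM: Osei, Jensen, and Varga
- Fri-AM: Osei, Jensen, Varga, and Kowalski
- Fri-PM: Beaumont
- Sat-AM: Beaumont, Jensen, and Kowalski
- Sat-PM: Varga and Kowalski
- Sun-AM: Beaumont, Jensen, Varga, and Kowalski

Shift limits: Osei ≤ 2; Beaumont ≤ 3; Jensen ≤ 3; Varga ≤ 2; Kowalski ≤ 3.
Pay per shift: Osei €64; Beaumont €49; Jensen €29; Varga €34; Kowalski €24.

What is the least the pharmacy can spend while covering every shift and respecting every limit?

Fri-PM can only be covered by Beaumont, so that assignment is forced.
Picking the cheapest available pharmacist for each shift independently would cost €227, but that ignores the shift limits.
An optimal schedule: Thu-AM→Kowalski, Thu-PM→Jensen, Fri-AM→Jensen, Fri-PM→Beaumont, Sat-AM→Kowalski+Jensen, Sat-PM→Kowalski, Sun-AM→Varga.
Total: 24 + 29 + 29 + 49 + 24 + 29 + 24 + 34 = €242.

€242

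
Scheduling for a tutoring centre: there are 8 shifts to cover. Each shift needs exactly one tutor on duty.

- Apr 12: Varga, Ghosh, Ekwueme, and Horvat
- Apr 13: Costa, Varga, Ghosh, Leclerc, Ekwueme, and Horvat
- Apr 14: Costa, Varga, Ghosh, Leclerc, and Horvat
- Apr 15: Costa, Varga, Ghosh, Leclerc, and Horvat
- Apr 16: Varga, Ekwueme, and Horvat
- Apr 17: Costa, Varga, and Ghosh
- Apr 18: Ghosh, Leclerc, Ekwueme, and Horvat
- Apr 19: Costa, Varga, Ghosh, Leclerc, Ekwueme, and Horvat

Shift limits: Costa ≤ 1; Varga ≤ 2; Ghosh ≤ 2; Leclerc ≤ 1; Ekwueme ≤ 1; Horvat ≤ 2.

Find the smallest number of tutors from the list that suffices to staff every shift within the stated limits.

8 slots to fill and no one can take more than 2, so at least ⌈8/2⌉ = 4 tutors are needed.
Any 4 tutors together have capacity at most 2+2+2+1 = 7 < 8 slots, so 4 can never suffice.
Costa, Varga, Ghosh, Leclerc, and Horvat alone can cover everything: Apr 12→Varga, Apr 13→Ghosh, Apr 14→Leclerc, Apr 15→Horvat, Apr 16→Varga, Apr 17→Costa, Apr 18→Ghosh, Apr 19→Horvat.

5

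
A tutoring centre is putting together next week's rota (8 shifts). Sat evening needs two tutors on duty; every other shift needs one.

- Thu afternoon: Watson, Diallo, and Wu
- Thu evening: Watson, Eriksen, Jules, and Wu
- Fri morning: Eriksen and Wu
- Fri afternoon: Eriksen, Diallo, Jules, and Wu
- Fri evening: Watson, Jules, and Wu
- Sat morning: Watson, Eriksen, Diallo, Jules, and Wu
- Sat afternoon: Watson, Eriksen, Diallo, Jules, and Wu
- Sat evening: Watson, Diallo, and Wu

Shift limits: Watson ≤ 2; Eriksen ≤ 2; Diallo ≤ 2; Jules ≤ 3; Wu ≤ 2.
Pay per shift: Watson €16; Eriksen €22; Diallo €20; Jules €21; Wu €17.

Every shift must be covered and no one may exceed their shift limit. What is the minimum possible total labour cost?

€169

Picking the cheapest available tutor for each shift independently would cost €147, but that ignores the shift limits.
An optimal schedule: Thu afternoon→Watson, Thu evening→Jules, Fri morning→Wu, Fri afternoon→Diallo, Fri evening→Watson, Sat morning→Jules, Sat afternoon→Jules, Sat evening→Wu+Diallo.
Total: 16 + 21 + 17 + 20 + 16 + 21 + 21 + 17 + 20 = €169.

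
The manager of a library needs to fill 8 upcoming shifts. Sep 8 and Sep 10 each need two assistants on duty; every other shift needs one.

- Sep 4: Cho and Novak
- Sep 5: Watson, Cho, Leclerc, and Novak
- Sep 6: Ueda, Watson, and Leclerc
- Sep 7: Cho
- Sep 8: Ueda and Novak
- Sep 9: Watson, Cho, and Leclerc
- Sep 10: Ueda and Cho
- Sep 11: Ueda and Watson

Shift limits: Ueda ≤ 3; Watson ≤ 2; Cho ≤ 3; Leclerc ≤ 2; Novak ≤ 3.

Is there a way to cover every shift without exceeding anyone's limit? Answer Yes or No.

Sep 7 can only be covered by Cho, so that assignment is forced.
Sep 8 can only be covered by Ueda and Novak, so that assignment is forced.
Sep 10 can only be covered by Ueda and Cho, so that assignment is forced.
One valid schedule: Sep 4→Cho, Sep 5→Leclerc, Sep 6→Watson, Sep 7→Cho, Sep 8→Ueda+Novak, Sep 9→Watson, Sep 10→Ueda+Cho, Sep 11→Ueda.
Loads: Ueda 3/3, Watson 2/2, Cho 3/3, Leclerc 1/2, Novak 1/3 — all within limits.

Yes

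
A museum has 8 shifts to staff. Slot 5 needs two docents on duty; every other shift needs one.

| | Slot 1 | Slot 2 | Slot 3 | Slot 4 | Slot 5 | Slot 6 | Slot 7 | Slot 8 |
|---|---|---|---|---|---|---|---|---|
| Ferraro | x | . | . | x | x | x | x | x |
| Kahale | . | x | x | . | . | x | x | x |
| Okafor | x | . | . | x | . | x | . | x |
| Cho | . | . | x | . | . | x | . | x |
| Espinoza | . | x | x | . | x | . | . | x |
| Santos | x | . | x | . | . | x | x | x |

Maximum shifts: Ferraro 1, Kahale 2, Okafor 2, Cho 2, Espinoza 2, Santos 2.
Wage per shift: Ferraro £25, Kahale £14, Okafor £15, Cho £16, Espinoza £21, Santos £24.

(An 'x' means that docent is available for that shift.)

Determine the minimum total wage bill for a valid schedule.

Slot 5 can only be covered by Ferraro and Espinoza, so that assignment is forced.
Picking the cheapest available docent for each shift independently would cost £146, but that ignores the shift limits.
An optimal schedule: Slot 1→Okafor, Slot 2→Kahale, Slot 3→Cho, Slot 4→Okafor, Slot 5→Ferraro+Espinoza, Slot 6→Cho, Slot 7→Kahale, Slot 8→Espinoza.
Total: 15 + 14 + 16 + 15 + 25 + 21 + 16 + 14 + 21 = £157.

£157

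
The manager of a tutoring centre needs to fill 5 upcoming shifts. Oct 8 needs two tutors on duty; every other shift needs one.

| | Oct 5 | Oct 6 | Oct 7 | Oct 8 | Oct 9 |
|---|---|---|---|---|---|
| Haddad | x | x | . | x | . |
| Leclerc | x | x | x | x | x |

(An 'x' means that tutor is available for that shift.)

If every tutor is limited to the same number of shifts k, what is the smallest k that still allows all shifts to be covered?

3

With 2 tutors and 6 worker-slots to fill, someone must work at least ⌈6/2⌉ = 3 shifts, so k ≥ 3.
k = 3 works: Oct 5→Haddad, Oct 6→Haddad, Oct 7→Leclerc, Oct 8→Haddad+Leclerc, Oct 9→Leclerc.
Loads: Haddad 3, Leclerc 3 — all ≤ 3.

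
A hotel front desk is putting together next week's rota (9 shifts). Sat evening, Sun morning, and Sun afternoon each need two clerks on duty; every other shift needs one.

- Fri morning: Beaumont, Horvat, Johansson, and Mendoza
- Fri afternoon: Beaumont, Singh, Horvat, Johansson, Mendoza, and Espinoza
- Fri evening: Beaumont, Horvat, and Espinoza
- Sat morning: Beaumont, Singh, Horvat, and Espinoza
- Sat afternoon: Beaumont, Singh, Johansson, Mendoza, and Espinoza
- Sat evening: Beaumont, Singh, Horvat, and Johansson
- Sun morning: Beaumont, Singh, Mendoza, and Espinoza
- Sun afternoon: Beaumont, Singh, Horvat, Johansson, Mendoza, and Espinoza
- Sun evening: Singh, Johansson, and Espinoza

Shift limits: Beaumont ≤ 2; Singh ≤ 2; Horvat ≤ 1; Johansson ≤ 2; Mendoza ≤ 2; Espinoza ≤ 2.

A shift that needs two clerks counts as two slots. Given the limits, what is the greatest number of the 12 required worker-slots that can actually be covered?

11

Total capacity across all clerks is 2+2+1+2+2+2 = 11, and 12 slots are needed, so at most 11 can be filled.
An assignment achieving 11: Fri morning→Beaumont, Fri afternoon→Mendoza, Fri evening→Beaumont, Sat morning→Singh, Sat afternoon→Johansson, Sat evening→Horvat+Johansson, Sun morning→Mendoza+Espinoza, Sun afternoon→Espinoza, Sun evening→Singh.
Loads: Beaumont 2/2, Singh 2/2, Horvat 1/1, Johansson 2/2, Mendoza 2/2, Espinoza 2/2.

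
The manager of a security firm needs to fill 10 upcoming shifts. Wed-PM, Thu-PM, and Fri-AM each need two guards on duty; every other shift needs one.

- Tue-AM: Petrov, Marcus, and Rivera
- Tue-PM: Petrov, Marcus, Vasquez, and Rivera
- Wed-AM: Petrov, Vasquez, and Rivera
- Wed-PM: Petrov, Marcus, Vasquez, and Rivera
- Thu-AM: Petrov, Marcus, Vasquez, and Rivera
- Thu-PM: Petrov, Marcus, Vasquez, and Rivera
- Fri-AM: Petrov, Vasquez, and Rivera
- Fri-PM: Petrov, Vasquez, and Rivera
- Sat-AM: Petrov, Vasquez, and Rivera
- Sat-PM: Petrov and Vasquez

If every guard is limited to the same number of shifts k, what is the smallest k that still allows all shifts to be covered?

With 4 guards and 13 worker-slots to fill, someone must work at least ⌈13/4⌉ = 4 shifts, so k ≥ 4.
k = 4 works: Tue-AM→Petrov, Tue-PM→Marcus, Wed-AM→Petrov, Wed-PM→Marcus+Vasquez, Thu-AM→Marcus, Thu-PM→Marcus+Rivera, Fri-AM→Petrov+Vasquez, Fri-PM→Vasquez, Sat-AM→Vasquez, Sat-PM→Petrov.
Loads: Petrov 4, Marcus 4, Vasquez 4, Rivera 1 — all ≤ 4.

4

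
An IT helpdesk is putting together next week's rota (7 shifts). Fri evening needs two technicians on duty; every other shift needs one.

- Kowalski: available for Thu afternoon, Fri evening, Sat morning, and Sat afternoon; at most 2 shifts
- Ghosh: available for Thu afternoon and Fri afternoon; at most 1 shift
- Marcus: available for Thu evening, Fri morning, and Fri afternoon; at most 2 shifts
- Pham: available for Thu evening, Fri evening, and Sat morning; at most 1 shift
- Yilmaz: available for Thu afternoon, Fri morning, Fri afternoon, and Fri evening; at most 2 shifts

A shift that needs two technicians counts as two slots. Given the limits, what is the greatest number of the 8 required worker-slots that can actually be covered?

8

Total capacity across all technicians is 2+1+2+1+2 = 8, and 8 slots are needed, so at most 8 can be filled.
An assignment achieving 8: Thu afternoon→Ghosh, Thu evening→Marcus, Fri morning→Marcus, Fri afternoon→Yilmaz, Fri evening→Pham+Yilmaz, Sat morning→Kowalski, Sat afternoon→Kowalski.
Loads: Kowalski 2/2, Ghosh 1/1, Marcus 2/2, Pham 1/1, Yilmaz 2/2.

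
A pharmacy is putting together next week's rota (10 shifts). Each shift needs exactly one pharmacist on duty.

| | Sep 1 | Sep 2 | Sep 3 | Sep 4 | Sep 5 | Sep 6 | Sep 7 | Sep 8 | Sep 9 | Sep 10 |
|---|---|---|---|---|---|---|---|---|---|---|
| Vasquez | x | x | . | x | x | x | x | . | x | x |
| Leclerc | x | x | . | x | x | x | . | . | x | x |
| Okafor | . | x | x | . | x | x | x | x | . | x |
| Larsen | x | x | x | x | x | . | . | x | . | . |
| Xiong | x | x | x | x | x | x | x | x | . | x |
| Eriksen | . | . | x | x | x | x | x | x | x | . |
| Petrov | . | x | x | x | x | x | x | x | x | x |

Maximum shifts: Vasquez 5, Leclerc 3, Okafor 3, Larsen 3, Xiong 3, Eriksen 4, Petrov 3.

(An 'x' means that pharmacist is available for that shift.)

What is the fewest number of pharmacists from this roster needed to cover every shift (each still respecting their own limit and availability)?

3

10 slots to fill and no one can take more than 5, so at least ⌈10/5⌉ = 2 pharmacists are needed.
Any 2 pharmacists together have capacity at most 5+4 = 9 < 10 slots, so 2 can never suffice.
Vasquez, Leclerc, and Okafor alone can cover everything: Sep 1→Vasquez, Sep 2→Vasquez, Sep 3→Okafor, Sep 4→Vasquez, Sep 5→Leclerc, Sep 6→Leclerc, Sep 7→Vasquez, Sep 8→Okafor, Sep 9→Vasquez, Sep 10→Leclerc.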